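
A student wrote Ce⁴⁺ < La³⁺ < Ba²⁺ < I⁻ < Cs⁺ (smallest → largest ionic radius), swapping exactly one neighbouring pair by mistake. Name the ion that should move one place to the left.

Compare adjacent ions: both have 54 electrons but Z(Cs)=55 > Z(I)=53, so Cs⁺ should be the smaller of the two — yet in this increasing list I⁻ sits before Cs⁺. Nothing else is reversed, so Cs⁺ should move one place to the left.

Cs⁺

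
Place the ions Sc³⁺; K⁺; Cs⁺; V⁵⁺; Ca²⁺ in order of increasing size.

Work out protons and electrons: V⁵⁺: 18 e⁻, Z=23, Sc³⁺: 18 e⁻, Z=21, Ca²⁺: 18 e⁻, Z=20, K⁺: 18 e⁻, Z=19, Cs⁺: 54 e⁻, Z=55. V⁵⁺ < Sc³⁺ (isoelectronic, higher Z=23 is smaller); Sc³⁺ < Ca²⁺ (isoelectronic, higher Z=21 is smaller); Ca²⁺ < K⁺ (both 18 e⁻, Z=20>19); K⁺ < Cs⁺ (same group, 2 shells fewer).

V⁵⁺ < Sc³⁺ < Ca²⁺ < K⁺ < Cs⁺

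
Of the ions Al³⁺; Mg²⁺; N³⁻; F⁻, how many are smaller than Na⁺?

2

All of these have 10 electrons (isoelectronic). With the same electron cloud, the ion with the most protons pulls it in tightest. Nuclear charges: Al³⁺ (Z=13), Mg²⁺ (Z=12), Na⁺ (Z=11), F⁻ (Z=9), N³⁻ (Z=7). Highest Z is smallest.
Overall: Al³⁺ < Mg²⁺ < Na⁺ < F⁻ < N³⁻. Na⁺ has 2 below it and 2 above. Count: 2.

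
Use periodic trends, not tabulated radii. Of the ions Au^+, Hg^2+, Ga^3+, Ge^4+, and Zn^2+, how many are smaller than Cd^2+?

3

Electron counts and nuclear charges: Ge^4+ has 28 e⁻ (Z=32), Ga^3+ has 28 e⁻ (Z=31), Zn^2+ has 28 e⁻ (Z=30), Cd^2+ has 46 e⁻ (Z=48), Hg^2+ has 78 e⁻ (Z=80), Au^+ has 78 e⁻ (Z=79). Ge^4+ < Ga^3+ (both 28 e⁻, Z=32>31); Ga^3+ < Zn^2+ (isoelectronic, higher Z=31 is smaller); Zn^2+ < Cd^2+ (same group, 1 shell fewer); Cd^2+ < Hg^2+ (same group, 1 shell fewer); Hg^2+ < Au^+ (isoelectronic, higher Z=80 is smaller).
Placing each against Cd^2+: smaller — Ge^4+, Ga^3+, Zn^2+; larger — Hg^2+, Au^+. That's 3.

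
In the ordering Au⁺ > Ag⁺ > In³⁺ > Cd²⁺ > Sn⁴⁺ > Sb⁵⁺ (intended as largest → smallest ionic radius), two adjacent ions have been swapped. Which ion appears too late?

Compare adjacent ions: they are isoelectronic (46 e⁻) and In has more protons than Cd (49 vs 48), making In³⁺ smaller — yet in this decreasing list In³⁺ sits before Cd²⁺. Nothing else is reversed, so Cd²⁺ should move one place to the left.

Cd²⁺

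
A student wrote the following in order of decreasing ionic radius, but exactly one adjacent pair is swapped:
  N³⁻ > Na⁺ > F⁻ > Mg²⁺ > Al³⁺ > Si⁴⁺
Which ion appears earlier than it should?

Na⁺

The pair Na⁺, F⁻ is the wrong way round — they are isoelectronic (10 e⁻) and Na has more protons than F (11 vs 9), making Na⁺ smaller. All other adjacent pairs agree with periodic trends, so Na⁺ is the misplaced ion.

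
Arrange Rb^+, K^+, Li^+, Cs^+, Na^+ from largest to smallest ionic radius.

All are in the same group with charge +1. Radius grows down the group as n (the outermost shell) increases.

Cs^+ > Rb^+ > K^+ > Na^+ > Li^+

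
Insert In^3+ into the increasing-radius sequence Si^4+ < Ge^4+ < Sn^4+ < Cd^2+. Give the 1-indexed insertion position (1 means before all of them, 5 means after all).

4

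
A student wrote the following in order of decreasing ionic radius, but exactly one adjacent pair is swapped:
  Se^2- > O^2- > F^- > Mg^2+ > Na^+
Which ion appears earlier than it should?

Compare adjacent ions: they are isoelectronic (10 e⁻) and Mg has more protons than Na (12 vs 11), making Mg^2+ smaller — yet in this decreasing list Mg^2+ sits before Na^+. Nothing else is reversed, so Mg^2+ should move one place to the right.

Mg^2+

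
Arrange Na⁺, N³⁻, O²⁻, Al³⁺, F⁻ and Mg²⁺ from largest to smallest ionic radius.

N³⁻ > O²⁻ > F⁻ > Na⁺ > Mg²⁺ > Al³⁺

All of these have 10 electrons (isoelectronic). With the same electron cloud, the ion with the most protons pulls it in tightest. Nuclear charges: Al³⁺ (Z=13), Mg²⁺ (Z=12), Na⁺ (Z=11), F⁻ (Z=9), O²⁻ (Z=8), N³⁻ (Z=7). Highest Z is smallest.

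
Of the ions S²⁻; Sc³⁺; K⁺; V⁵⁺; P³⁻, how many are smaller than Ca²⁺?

2

Each ion has 18 electrons. The ranking follows nuclear charge in reverse — greater Z gives a smaller radius. V⁵⁺ (Z=23), Sc³⁺ (Z=21), Ca²⁺ (Z=20), K⁺ (Z=19), S²⁻ (Z=16), P³⁻ (Z=15).
Placing each against Ca²⁺: smaller — V⁵⁺, Sc³⁺; larger — K⁺, S²⁻, P³⁻. Count: 2.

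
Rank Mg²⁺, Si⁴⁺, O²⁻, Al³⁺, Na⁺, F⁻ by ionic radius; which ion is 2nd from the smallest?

Isoelectronic series (10 e⁻ each). Size is set by nuclear charge: more protons means a smaller ion. Si⁴⁺ (Z=14), Al³⁺ (Z=13), Mg²⁺ (Z=12), Na⁺ (Z=11), F⁻ (Z=9), O²⁻ (Z=8).
Full ascending order: Si⁴⁺ < Al³⁺ < Mg²⁺ < Na⁺ < F⁻ < O²⁻. Counting from the smallest, position 2 is Al³⁺.

Al³⁺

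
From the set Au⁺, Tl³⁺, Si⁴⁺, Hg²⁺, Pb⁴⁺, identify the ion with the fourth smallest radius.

Electron counts and nuclear charges: Si⁴⁺ has 10 e⁻ (Z=14), Pb⁴⁺ has 78 e⁻ (Z=82), Tl³⁺ has 78 e⁻ (Z=81), Hg²⁺ has 78 e⁻ (Z=80), Au⁺ has 78 e⁻ (Z=79). Si⁴⁺ < Pb⁴⁺ (same group, 3 shells fewer); Pb⁴⁺ < Tl³⁺ (isoelectronic, higher Z=82 is smaller); Tl³⁺ < Hg²⁺ (isoelectronic, higher Z=81 is smaller); Hg²⁺ < Au⁺ (isoelectronic, higher Z=80 is smaller).
That gives Si⁴⁺ < Pb⁴⁺ < Tl³⁺ < Hg²⁺ < Au⁺. From the smallest end, number 4 is Hg²⁺.

Hg²⁺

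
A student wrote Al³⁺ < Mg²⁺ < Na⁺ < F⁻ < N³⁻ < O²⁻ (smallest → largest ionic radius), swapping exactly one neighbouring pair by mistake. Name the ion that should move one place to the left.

O²⁻

The pair N³⁻, O²⁻ is the wrong way round — both have 10 electrons but Z(O)=8 > Z(N)=7, so O²⁻ should be the smaller of the two. All other adjacent pairs agree with periodic trends, so O²⁻ is the misplaced ion.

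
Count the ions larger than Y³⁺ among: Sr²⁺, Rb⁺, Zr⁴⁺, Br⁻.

3

All of these have 36 electrons (isoelectronic). With the same electron cloud, the ion with the most protons pulls it in tightest. Nuclear charges: Zr⁴⁺ (Z=40), Y³⁺ (Z=39), Sr²⁺ (Z=38), Rb⁺ (Z=37), Br⁻ (Z=35). Highest Z is smallest.
Overall: Zr⁴⁺ < Y³⁺ < Sr²⁺ < Rb⁺ < Br⁻. Y³⁺ has 1 below it and 3 above. So 3 are larger.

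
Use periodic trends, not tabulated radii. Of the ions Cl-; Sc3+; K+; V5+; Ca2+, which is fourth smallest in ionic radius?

K+

Each ion has 18 electrons. The ranking follows nuclear charge in reverse — greater Z gives a smaller radius. V5+ (Z=23), Sc3+ (Z=21), Ca2+ (Z=20), K+ (Z=19), Cl- (Z=17).
Full ascending order: V5+ < Sc3+ < Ca2+ < K+ < Cl-. Counting from the smallest, position 4 is K+.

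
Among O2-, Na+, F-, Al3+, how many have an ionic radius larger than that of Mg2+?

These species are isoelectronic with 10 electrons. The only difference is the number of protons: Al3+ (Z=13), Mg2+ (Z=12), Na+ (Z=11), F- (Z=9), O2- (Z=8). The strongest nuclear pull (Al3+) gives the smallest ion.
Overall: Al3+ < Mg2+ < Na+ < F- < O2-. Mg2+ has 1 below it and 3 above. So 3 are larger.

3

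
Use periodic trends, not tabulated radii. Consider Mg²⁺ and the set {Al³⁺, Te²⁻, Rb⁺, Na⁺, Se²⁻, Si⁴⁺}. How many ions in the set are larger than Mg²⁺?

4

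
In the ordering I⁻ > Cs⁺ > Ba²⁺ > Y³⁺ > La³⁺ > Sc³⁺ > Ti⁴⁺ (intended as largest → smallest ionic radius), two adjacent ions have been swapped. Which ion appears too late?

Scanning neighbour by neighbour, only Y³⁺/La³⁺ violates a trend: both in group 3 with the same charge; Y³⁺ (period 5) has the smaller radius. That makes La³⁺ the one sitting a position late relative to where it belongs.

La³⁺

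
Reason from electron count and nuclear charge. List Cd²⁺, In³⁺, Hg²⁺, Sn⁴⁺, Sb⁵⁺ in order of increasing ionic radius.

Electron counts and nuclear charges: Sb⁵⁺ (Z=51, 46 e⁻), Sn⁴⁺ (Z=50, 46 e⁻), In³⁺ (Z=49, 46 e⁻), Cd²⁺ (Z=48, 46 e⁻), Hg²⁺ (Z=80, 78 e⁻). Sb⁵⁺ < Sn⁴⁺ (both 46 e⁻, Z=51>50); Sn⁴⁺ < In³⁺ (isoelectronic, higher Z=50 is smaller); In³⁺ < Cd²⁺ (isoelectronic, higher Z=49 is smaller); Cd²⁺ < Hg²⁺ (same group, 1 shell fewer).

Sb⁵⁺ < Sn⁴⁺ < In³⁺ < Cd²⁺ < Hg²⁺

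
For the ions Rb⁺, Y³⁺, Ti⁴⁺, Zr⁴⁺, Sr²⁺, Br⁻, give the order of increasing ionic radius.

Tabulating Z and e⁻: Ti⁴⁺ has 18 e⁻ (Z=22), Zr⁴⁺ has 36 e⁻ (Z=40), Y³⁺ has 36 e⁻ (Z=39), Sr²⁺ has 36 e⁻ (Z=38), Rb⁺ has 36 e⁻ (Z=37), Br⁻ has 36 e⁻ (Z=35). Ti⁴⁺ < Zr⁴⁺ (same group, period 4 vs 5); Zr⁴⁺ < Y³⁺ (both 36 e⁻, Z=40>39); Y³⁺ < Sr²⁺ (isoelectronic, higher Z=39 is smaller); Sr²⁺ < Rb⁺ (isoelectronic, higher Z=38 is smaller); Rb⁺ < Br⁻ (both 36 e⁻, Z=37>35).

Ti⁴⁺ < Zr⁴⁺ < Y³⁺ < Sr²⁺ < Rb⁺ < Br⁻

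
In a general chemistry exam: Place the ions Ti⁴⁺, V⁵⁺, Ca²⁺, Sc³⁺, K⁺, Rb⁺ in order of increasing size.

V⁵⁺ < Ti⁴⁺ < Sc³⁺ < Ca²⁺ < K⁺ < Rb⁺

Electron counts and nuclear charges: V⁵⁺ (Z=23, 18 e⁻), Ti⁴⁺ (Z=22, 18 e⁻), Sc³⁺ (Z=21, 18 e⁻), Ca²⁺ (Z=20, 18 e⁻), K⁺ (Z=19, 18 e⁻), Rb⁺ (Z=37, 36 e⁻). V⁵⁺ < Ti⁴⁺ (isoelectronic, higher Z=23 is smaller); Ti⁴⁺ < Sc³⁺ (isoelectronic, higher Z=22 is smaller); Sc³⁺ < Ca²⁺ (both 18 e⁻, Z=21>20); Ca²⁺ < K⁺ (isoelectronic, higher Z=20 is smaller); K⁺ < Rb⁺ (same group, period 4 vs 5).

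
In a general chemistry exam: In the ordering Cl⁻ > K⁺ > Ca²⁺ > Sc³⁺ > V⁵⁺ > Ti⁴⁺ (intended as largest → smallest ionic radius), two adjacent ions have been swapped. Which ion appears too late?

Scanning neighbour by neighbour, only V⁵⁺/Ti⁴⁺ violates a trend: they are isoelectronic (18 e⁻) and V has more protons than Ti (23 vs 22), making V⁵⁺ smaller. That makes Ti⁴⁺ the one sitting a position late relative to where it belongs.

Ti⁴⁺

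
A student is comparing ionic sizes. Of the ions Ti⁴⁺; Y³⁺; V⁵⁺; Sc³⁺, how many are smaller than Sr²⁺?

4

V⁵⁺ has 18 e⁻ (Z=23), Ti⁴⁺ has 18 e⁻ (Z=22), Sc³⁺ has 18 e⁻ (Z=21), Y³⁺ has 36 e⁻ (Z=39), Sr²⁺ has 36 e⁻ (Z=38). V⁵⁺ < Ti⁴⁺ (both 18 e⁻, Z=23>22); Ti⁴⁺ < Sc³⁺ (both 18 e⁻, Z=22>21); Sc³⁺ < Y³⁺ (same group, period 4 vs 5); Y³⁺ < Sr²⁺ (isoelectronic, higher Z=39 is smaller).
Ordering all of them (including Sr²⁺) by radius gives V⁵⁺ < Ti⁴⁺ < Sc³⁺ < Y³⁺ < Sr²⁺. So 4 are smaller.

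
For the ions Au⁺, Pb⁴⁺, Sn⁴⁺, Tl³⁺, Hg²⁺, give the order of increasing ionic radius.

Sn⁴⁺ < Pb⁴⁺ < Tl³⁺ < Hg²⁺ < Au⁺

Electron counts and nuclear charges: Sn⁴⁺ (Z=50, 46 e⁻), Pb⁴⁺ (Z=82, 78 e⁻), Tl³⁺ (Z=81, 78 e⁻), Hg²⁺ (Z=80, 78 e⁻), Au⁺ (Z=79, 78 e⁻). Sn⁴⁺ < Pb⁴⁺ (same group, period 5 vs 6); Pb⁴⁺ < Tl³⁺ (isoelectronic, higher Z=82 is smaller); Tl³⁺ < Hg²⁺ (isoelectronic, higher Z=81 is smaller); Hg²⁺ < Au⁺ (both 78 e⁻, Z=80>79).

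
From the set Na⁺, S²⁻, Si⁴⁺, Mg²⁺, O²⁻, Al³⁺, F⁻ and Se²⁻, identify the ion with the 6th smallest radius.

Si⁴⁺ (Z=14, 10 e⁻), Al³⁺ (Z=13, 10 e⁻), Mg²⁺ (Z=12, 10 e⁻), Na⁺ (Z=11, 10 e⁻), F⁻ (Z=9, 10 e⁻), O²⁻ (Z=8, 10 e⁻), S²⁻ (Z=16, 18 e⁻), Se²⁻ (Z=34, 36 e⁻). Si⁴⁺ < Al³⁺ (isoelectronic, higher Z=14 is smaller); Al³⁺ < Mg²⁺ (both 10 e⁻, Z=13>12); Mg²⁺ < Na⁺ (isoelectronic, higher Z=12 is smaller); Na⁺ < F⁻ (both 10 e⁻, Z=11>9); F⁻ < O²⁻ (both 10 e⁻, Z=9>8); O²⁻ < S²⁻ (same group, 1 shell fewer); S²⁻ < Se²⁻ (same group, 1 shell fewer).
So the order is Si⁴⁺ < Al³⁺ < Mg²⁺ < Na⁺ < F⁻ < O²⁻ < S²⁻ < Se²⁻; the 6th-smallest ion is O²⁻.

O²⁻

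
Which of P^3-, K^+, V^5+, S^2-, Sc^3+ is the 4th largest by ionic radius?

Sc^3+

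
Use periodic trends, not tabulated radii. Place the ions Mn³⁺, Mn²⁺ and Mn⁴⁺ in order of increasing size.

Same element, different charge: the more highly charged cation has fewer electrons and a greater effective nuclear charge per electron, making Mn⁴⁺ the smallest.

Mn⁴⁺ < Mn³⁺ < Mn²⁺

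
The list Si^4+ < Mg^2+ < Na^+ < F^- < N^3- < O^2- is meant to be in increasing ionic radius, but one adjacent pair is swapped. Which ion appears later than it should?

O^2-

Compare adjacent ions: O^2- and N^3- share 10 electrons; the higher nuclear charge on O (Z=8) contracts it more, so O^2- < N^3- — yet in this increasing list N^3- sits before O^2-. Nothing else is reversed, so O^2- should move one place to the left.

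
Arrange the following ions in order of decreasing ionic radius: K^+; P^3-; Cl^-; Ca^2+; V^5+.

All of these have 18 electrons (isoelectronic). With the same electron cloud, the ion with the most protons pulls it in tightest. Nuclear charges: V^5+ (Z=23), Ca^2+ (Z=20), K^+ (Z=19), Cl^- (Z=17), P^3- (Z=15). Highest Z is smallest.

P^3- > Cl^- > K^+ > Ca^2+ > V^5+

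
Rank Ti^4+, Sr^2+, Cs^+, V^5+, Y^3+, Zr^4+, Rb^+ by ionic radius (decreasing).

V^5+: 18 e⁻, Z=23, Ti^4+: 18 e⁻, Z=22, Zr^4+: 36 e⁻, Z=40, Y^3+: 36 e⁻, Z=39, Sr^2+: 36 e⁻, Z=38, Rb^+: 36 e⁻, Z=37, Cs^+: 54 e⁻, Z=55. V^5+ < Ti^4+ (both 18 e⁻, Z=23>22); Ti^4+ < Zr^4+ (same group, period 4 vs 5); Zr^4+ < Y^3+ (both 36 e⁻, Z=40>39); Y^3+ < Sr^2+ (isoelectronic, higher Z=39 is smaller); Sr^2+ < Rb^+ (isoelectronic, higher Z=38 is smaller); Rb^+ < Cs^+ (same group, period 5 vs 6).

Cs^+ > Rb^+ > Sr^2+ > Y^3+ > Zr^4+ > Ti^4+ > V^5+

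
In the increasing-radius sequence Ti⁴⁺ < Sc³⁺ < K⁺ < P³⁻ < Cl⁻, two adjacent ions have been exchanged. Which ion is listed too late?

Cl⁻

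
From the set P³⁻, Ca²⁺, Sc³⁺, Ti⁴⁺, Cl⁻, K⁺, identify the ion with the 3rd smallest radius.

All of these have 18 electrons (isoelectronic). With the same electron cloud, the ion with the most protons pulls it in tightest. Nuclear charges: Ti⁴⁺ (Z=22), Sc³⁺ (Z=21), Ca²⁺ (Z=20), K⁺ (Z=19), Cl⁻ (Z=17), P³⁻ (Z=15). Highest Z is smallest.
Full ascending order: Ti⁴⁺ < Sc³⁺ < Ca²⁺ < K⁺ < Cl⁻ < P³⁻. Counting from the smallest, position 3 is Ca²⁺.

Ca²⁺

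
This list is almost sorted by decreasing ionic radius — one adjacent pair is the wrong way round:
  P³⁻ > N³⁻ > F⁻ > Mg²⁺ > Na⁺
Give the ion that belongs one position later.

Mg²⁺

The pair Mg²⁺, Na⁺ is the wrong way round — they are isoelectronic (10 e⁻) and Mg has more protons than Na (12 vs 11), making Mg²⁺ smaller. All other adjacent pairs agree with periodic trends, so Mg²⁺ is the misplaced ion.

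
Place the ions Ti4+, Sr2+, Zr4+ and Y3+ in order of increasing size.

Ti4+ < Zr4+ < Y3+ < Sr2+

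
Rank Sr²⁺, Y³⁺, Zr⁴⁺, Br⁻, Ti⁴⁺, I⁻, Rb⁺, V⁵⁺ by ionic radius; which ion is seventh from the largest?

Ti⁴⁺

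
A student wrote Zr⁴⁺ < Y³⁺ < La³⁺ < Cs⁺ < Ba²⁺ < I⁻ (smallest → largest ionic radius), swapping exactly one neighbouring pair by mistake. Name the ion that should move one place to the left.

Ba²⁺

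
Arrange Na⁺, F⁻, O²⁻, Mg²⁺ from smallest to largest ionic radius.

Mg²⁺ < Na⁺ < F⁻ < O²⁻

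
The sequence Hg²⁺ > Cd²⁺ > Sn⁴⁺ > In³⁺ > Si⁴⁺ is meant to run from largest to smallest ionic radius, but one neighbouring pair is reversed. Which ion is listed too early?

Sn⁴⁺

Scanning neighbour by neighbour, only Sn⁴⁺/In³⁺ violates a trend: they are isoelectronic (46 e⁻) and Sn has more protons than In (50 vs 49), making Sn⁴⁺ smaller. That makes Sn⁴⁺ the one sitting a position early relative to where it belongs.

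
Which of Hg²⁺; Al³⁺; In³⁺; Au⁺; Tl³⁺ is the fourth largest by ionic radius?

Tabulating Z and e⁻: Al³⁺: 10 e⁻, Z=13, In³⁺: 46 e⁻, Z=49, Tl³⁺: 78 e⁻, Z=81, Hg²⁺: 78 e⁻, Z=80, Au⁺: 78 e⁻, Z=79. Al³⁺ < In³⁺ (same group, 2 shells fewer); In³⁺ < Tl³⁺ (same group, period 5 vs 6); Tl³⁺ < Hg²⁺ (both 78 e⁻, Z=81>80); Hg²⁺ < Au⁺ (isoelectronic, higher Z=80 is smaller).
That gives Al³⁺ < In³⁺ < Tl³⁺ < Hg²⁺ < Au⁺. From the largest end, number 4 is In³⁺.

In³⁺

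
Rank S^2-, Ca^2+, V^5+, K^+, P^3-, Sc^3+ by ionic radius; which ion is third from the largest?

K^+

All of these have 18 electrons (isoelectronic). With the same electron cloud, the ion with the most protons pulls it in tightest. Nuclear charges: V^5+ (Z=23), Sc^3+ (Z=21), Ca^2+ (Z=20), K^+ (Z=19), S^2- (Z=16), P^3- (Z=15). Highest Z is smallest.
That gives V^5+ < Sc^3+ < Ca^2+ < K^+ < S^2- < P^3-. From the largest end, number 3 is K^+.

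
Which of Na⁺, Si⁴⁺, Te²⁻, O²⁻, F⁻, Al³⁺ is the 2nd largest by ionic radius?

O²⁻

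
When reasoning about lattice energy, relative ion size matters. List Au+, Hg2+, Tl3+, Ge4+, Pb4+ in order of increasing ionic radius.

Ge4+ < Pb4+ < Tl3+ < Hg2+ < Au+

Work out protons and electrons: Ge4+ has 28 e⁻ (Z=32), Pb4+ has 78 e⁻ (Z=82), Tl3+ has 78 e⁻ (Z=81), Hg2+ has 78 e⁻ (Z=80), Au+ has 78 e⁻ (Z=79). Ge4+ < Pb4+ (same group, 2 shells fewer); Pb4+ < Tl3+ (isoelectronic, higher Z=82 is smaller); Tl3+ < Hg2+ (both 78 e⁻, Z=81>80); Hg2+ < Au+ (both 78 e⁻, Z=80>79).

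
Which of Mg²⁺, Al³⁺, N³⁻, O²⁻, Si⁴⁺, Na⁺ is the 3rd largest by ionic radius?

All of these have 10 electrons (isoelectronic). With the same electron cloud, the ion with the most protons pulls it in tightest. Nuclear charges: Si⁴⁺ (Z=14), Al³⁺ (Z=13), Mg²⁺ (Z=12), Na⁺ (Z=11), O²⁻ (Z=8), N³⁻ (Z=7). Highest Z is smallest.
Ordering: Si⁴⁺ < Al³⁺ < Mg²⁺ < Na⁺ < O²⁻ < N³⁻. The 3rd largest is Na⁺.

Na⁺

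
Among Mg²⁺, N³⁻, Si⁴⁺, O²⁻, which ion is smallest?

Si⁴⁺

Isoelectronic series (10 e⁻ each). Size is set by nuclear charge: more protons means a smaller ion. Si⁴⁺ (Z=14), Mg²⁺ (Z=12), O²⁻ (Z=8), N³⁻ (Z=7).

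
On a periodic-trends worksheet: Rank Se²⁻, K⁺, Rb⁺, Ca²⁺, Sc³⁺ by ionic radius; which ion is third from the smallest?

Sc³⁺ has 18 e⁻ (Z=21), Ca²⁺ has 18 e⁻ (Z=20), K⁺ has 18 e⁻ (Z=19), Rb⁺ has 36 e⁻ (Z=37), Se²⁻ has 36 e⁻ (Z=34). Sc³⁺ < Ca²⁺ (isoelectronic, higher Z=21 is smaller); Ca²⁺ < K⁺ (isoelectronic, higher Z=20 is smaller); K⁺ < Rb⁺ (same group, period 4 vs 5); Rb⁺ < Se²⁻ (isoelectronic, higher Z=37 is smaller).
Ordering: Sc³⁺ < Ca²⁺ < K⁺ < Rb⁺ < Se²⁻. The third smallest is K⁺.

K⁺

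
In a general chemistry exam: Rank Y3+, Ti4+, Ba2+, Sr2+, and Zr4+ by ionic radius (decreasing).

Ba2+ > Sr2+ > Y3+ > Zr4+ > Ti4+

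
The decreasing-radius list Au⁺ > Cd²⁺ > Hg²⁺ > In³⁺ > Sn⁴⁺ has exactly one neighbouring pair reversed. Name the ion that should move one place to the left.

Hg²⁺

Scanning neighbour by neighbour, only Cd²⁺/Hg²⁺ violates a trend: Cd²⁺ and Hg²⁺ are in one column with the same charge; the lighter period-5 ion has one fewer shell and is smaller. That makes Hg²⁺ the one sitting a position late relative to where it belongs.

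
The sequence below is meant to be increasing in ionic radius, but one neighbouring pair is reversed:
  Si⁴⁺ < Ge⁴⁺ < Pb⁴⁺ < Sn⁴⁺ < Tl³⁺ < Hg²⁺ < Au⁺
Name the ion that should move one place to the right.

Check each adjacent pair. Pb⁴⁺ and Sn⁴⁺ are reversed: both in group 14 with the same charge; Sn⁴⁺ (period 5) has the smaller radius. No other neighbouring pair contradicts the periodic trends, so Pb⁴⁺ is the ion listed too early.

Pb⁴⁺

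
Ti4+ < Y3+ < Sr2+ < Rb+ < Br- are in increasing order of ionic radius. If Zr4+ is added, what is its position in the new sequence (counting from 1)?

Work out protons and electrons: Ti4+ has 18 e⁻ (Z=22), Zr4+ has 36 e⁻ (Z=40), Y3+ has 36 e⁻ (Z=39), Sr2+ has 36 e⁻ (Z=38), Rb+ has 36 e⁻ (Z=37), Br- has 36 e⁻ (Z=35). Ti4+ < Zr4+ (same group, period 4 vs 5); Zr4+ < Y3+ (isoelectronic, higher Z=40 is smaller); Y3+ < Sr2+ (both 36 e⁻, Z=39>38); Sr2+ < Rb+ (both 36 e⁻, Z=38>37); Rb+ < Br- (both 36 e⁻, Z=37>35).
Merged order: Ti4+ < Zr4+ < Y3+ < Sr2+ < Rb+ < Br- — Zr4+ is number 2.

2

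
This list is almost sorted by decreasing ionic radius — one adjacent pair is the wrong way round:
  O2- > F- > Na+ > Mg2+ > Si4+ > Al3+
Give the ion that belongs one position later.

Si4+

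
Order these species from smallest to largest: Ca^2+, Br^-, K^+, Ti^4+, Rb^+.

Ti^4+ < Ca^2+ < K^+ < Rb^+ < Br^-

Work out protons and electrons: Ti^4+ has 18 e⁻ (Z=22), Ca^2+ has 18 e⁻ (Z=20), K^+ has 18 e⁻ (Z=19), Rb^+ has 36 e⁻ (Z=37), Br^- has 36 e⁻ (Z=35). Ti^4+ < Ca^2+ (both 18 e⁻, Z=22>20); Ca^2+ < K^+ (isoelectronic, higher Z=20 is smaller); K^+ < Rb^+ (same group, 1 shell fewer); Rb^+ < Br^- (isoelectronic, higher Z=37 is smaller).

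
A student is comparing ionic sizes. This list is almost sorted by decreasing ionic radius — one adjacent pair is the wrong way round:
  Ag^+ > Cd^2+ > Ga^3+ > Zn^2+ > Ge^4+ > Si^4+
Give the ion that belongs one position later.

Ga^3+

Compare adjacent ions: they are isoelectronic (28 e⁻) and Ga has more protons than Zn (31 vs 30), making Ga^3+ smaller — yet in this decreasing list Ga^3+ sits before Zn^2+. Nothing else is reversed, so Ga^3+ should move one place to the right.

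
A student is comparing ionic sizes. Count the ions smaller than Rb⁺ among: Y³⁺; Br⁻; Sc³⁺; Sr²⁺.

3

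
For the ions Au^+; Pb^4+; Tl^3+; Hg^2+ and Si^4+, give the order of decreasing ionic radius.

Au^+ > Hg^2+ > Tl^3+ > Pb^4+ > Si^4+

Tabulating Z and e⁻: Si^4+ (Z=14, 10 e⁻), Pb^4+ (Z=82, 78 e⁻), Tl^3+ (Z=81, 78 e⁻), Hg^2+ (Z=80, 78 e⁻), Au^+ (Z=79, 78 e⁻). Si^4+ < Pb^4+ (same group, period 3 vs 6); Pb^4+ < Tl^3+ (isoelectronic, higher Z=82 is smaller); Tl^3+ < Hg^2+ (both 78 e⁻, Z=81>80); Hg^2+ < Au^+ (both 78 e⁻, Z=80>79).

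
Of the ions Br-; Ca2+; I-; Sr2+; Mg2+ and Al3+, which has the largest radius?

I-

First list Z and electron count for each: Al3+ (Z=13, 10 e⁻), Mg2+ (Z=12, 10 e⁻), Ca2+ (Z=20, 18 e⁻), Sr2+ (Z=38, 36 e⁻), Br- (Z=35, 36 e⁻), I- (Z=53, 54 e⁻). Al3+ < Mg2+ (isoelectronic, higher Z=13 is smaller); Mg2+ < Ca2+ (same group, period 3 vs 4); Ca2+ < Sr2+ (same group, period 4 vs 5); Sr2+ < Br- (isoelectronic, higher Z=38 is smaller); Br- < I- (same group, period 4 vs 5).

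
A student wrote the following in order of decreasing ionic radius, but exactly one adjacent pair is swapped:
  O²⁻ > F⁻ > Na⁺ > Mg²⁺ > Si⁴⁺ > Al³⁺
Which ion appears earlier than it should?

The pair Si⁴⁺, Al³⁺ is the wrong way round — Si⁴⁺ and Al³⁺ share 10 electrons; the higher nuclear charge on Si (Z=14) contracts it more, so Si⁴⁺ < Al³⁺. All other adjacent pairs agree with periodic trends, so Si⁴⁺ is the misplaced ion.

Si⁴⁺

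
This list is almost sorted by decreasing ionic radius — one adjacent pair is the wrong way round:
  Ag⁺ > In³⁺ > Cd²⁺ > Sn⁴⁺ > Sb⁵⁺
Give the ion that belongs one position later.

In³⁺

Scanning neighbour by neighbour, only In³⁺/Cd²⁺ violates a trend: In³⁺ and Cd²⁺ share 46 electrons; the higher nuclear charge on In (Z=49) contracts it more, so In³⁺ < Cd²⁺. That makes In³⁺ the one sitting a position early relative to where it belongs.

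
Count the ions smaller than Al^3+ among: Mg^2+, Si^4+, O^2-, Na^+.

All of these have 10 electrons (isoelectronic). With the same electron cloud, the ion with the most protons pulls it in tightest. Nuclear charges: Si^4+ (Z=14), Al^3+ (Z=13), Mg^2+ (Z=12), Na^+ (Z=11), O^2- (Z=8). Highest Z is smallest.
Overall: Si^4+ < Al^3+ < Mg^2+ < Na^+ < O^2-. Al^3+ has 1 below it and 3 above. That's 1.

1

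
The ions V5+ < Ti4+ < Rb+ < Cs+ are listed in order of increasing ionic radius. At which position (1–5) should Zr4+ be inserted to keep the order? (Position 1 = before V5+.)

Tabulating Z and e⁻: V5+ has 18 e⁻ (Z=23), Ti4+ has 18 e⁻ (Z=22), Zr4+ has 36 e⁻ (Z=40), Rb+ has 36 e⁻ (Z=37), Cs+ has 54 e⁻ (Z=55). V5+ < Ti4+ (isoelectronic, higher Z=23 is smaller); Ti4+ < Zr4+ (same group, 1 shell fewer); Zr4+ < Rb+ (both 36 e⁻, Z=40>37); Rb+ < Cs+ (same group, 1 shell fewer).
Putting Zr4+ in gives V5+ < Ti4+ < Zr4+ < Rb+ < Cs+; it lands at slot 3.

3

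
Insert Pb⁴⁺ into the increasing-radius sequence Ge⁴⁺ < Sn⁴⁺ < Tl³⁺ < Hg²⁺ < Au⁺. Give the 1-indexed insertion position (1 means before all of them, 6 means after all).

3

Tabulating Z and e⁻: Ge⁴⁺ (Z=32, 28 e⁻), Sn⁴⁺ (Z=50, 46 e⁻), Pb⁴⁺ (Z=82, 78 e⁻), Tl³⁺ (Z=81, 78 e⁻), Hg²⁺ (Z=80, 78 e⁻), Au⁺ (Z=79, 78 e⁻). Ge⁴⁺ < Sn⁴⁺ (same group, 1 shell fewer); Sn⁴⁺ < Pb⁴⁺ (same group, period 5 vs 6); Pb⁴⁺ < Tl³⁺ (isoelectronic, higher Z=82 is smaller); Tl³⁺ < Hg²⁺ (both 78 e⁻, Z=81>80); Hg²⁺ < Au⁺ (both 78 e⁻, Z=80>79).
Merged order: Ge⁴⁺ < Sn⁴⁺ < Pb⁴⁺ < Tl³⁺ < Hg²⁺ < Au⁺ — Pb⁴⁺ is number 3.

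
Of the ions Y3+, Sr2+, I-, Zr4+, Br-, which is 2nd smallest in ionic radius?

Y3+

Work out protons and electrons: Zr4+ (Z=40, 36 e⁻), Y3+ (Z=39, 36 e⁻), Sr2+ (Z=38, 36 e⁻), Br- (Z=35, 36 e⁻), I- (Z=53, 54 e⁻). Zr4+ < Y3+ (isoelectronic, higher Z=40 is smaller); Y3+ < Sr2+ (both 36 e⁻, Z=39>38); Sr2+ < Br- (isoelectronic, higher Z=38 is smaller); Br- < I- (same group, period 4 vs 5).
So the order is Zr4+ < Y3+ < Sr2+ < Br- < I-; the 2nd-smallest ion is Y3+.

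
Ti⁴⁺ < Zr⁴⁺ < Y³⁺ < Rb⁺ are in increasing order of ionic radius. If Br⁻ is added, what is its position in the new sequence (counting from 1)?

5

Electron counts and nuclear charges: Ti⁴⁺ has 18 e⁻ (Z=22), Zr⁴⁺ has 36 e⁻ (Z=40), Y³⁺ has 36 e⁻ (Z=39), Rb⁺ has 36 e⁻ (Z=37), Br⁻ has 36 e⁻ (Z=35). Ti⁴⁺ < Zr⁴⁺ (same group, 1 shell fewer); Zr⁴⁺ < Y³⁺ (isoelectronic, higher Z=40 is smaller); Y³⁺ < Rb⁺ (isoelectronic, higher Z=39 is smaller); Rb⁺ < Br⁻ (isoelectronic, higher Z=37 is smaller).
The complete sequence is Ti⁴⁺ < Zr⁴⁺ < Y³⁺ < Rb⁺ < Br⁻. Br⁻ sits at position 5.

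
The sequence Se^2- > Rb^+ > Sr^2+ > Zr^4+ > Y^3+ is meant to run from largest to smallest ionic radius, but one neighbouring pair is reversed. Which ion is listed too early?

The pair Zr^4+, Y^3+ is the wrong way round — both have 36 electrons but Z(Zr)=40 > Z(Y)=39, so Zr^4+ should be the smaller of the two. All other adjacent pairs agree with periodic trends, so Zr^4+ is the misplaced ion.

Zr^4+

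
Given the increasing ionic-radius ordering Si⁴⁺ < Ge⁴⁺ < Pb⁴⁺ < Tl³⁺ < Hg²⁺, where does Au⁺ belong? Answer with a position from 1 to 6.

6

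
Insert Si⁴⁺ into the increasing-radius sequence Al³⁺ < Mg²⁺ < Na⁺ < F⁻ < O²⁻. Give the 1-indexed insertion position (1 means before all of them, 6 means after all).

Isoelectronic series (10 e⁻ each). Size is set by nuclear charge: more protons means a smaller ion. Si⁴⁺ (Z=14), Al³⁺ (Z=13), Mg²⁺ (Z=12), Na⁺ (Z=11), F⁻ (Z=9), O²⁻ (Z=8).
Putting Si⁴⁺ in gives Si⁴⁺ < Al³⁺ < Mg²⁺ < Na⁺ < F⁻ < O²⁻; it lands at slot 1.

1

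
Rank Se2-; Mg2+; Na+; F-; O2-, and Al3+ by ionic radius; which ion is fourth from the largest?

Work out protons and electrons: Al3+: 10 e⁻, Z=13, Mg2+: 10 e⁻, Z=12, Na+: 10 e⁻, Z=11, F-: 10 e⁻, Z=9, O2-: 10 e⁻, Z=8, Se2-: 36 e⁻, Z=34. Al3+ < Mg2+ (both 10 e⁻, Z=13>12); Mg2+ < Na+ (isoelectronic, higher Z=12 is smaller); Na+ < F- (both 10 e⁻, Z=11>9); F- < O2- (isoelectronic, higher Z=9 is smaller); O2- < Se2- (same group, period 2 vs 4).
That gives Al3+ < Mg2+ < Na+ < F- < O2- < Se2-. From the largest end, number 4 is Na+.

Na+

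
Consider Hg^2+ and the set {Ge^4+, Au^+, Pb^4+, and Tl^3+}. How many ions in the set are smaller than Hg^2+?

3

Work out protons and electrons: Ge^4+ (Z=32, 28 e⁻), Pb^4+ (Z=82, 78 e⁻), Tl^3+ (Z=81, 78 e⁻), Hg^2+ (Z=80, 78 e⁻), Au^+ (Z=79, 78 e⁻). Ge^4+ < Pb^4+ (same group, period 4 vs 6); Pb^4+ < Tl^3+ (isoelectronic, higher Z=82 is smaller); Tl^3+ < Hg^2+ (isoelectronic, higher Z=81 is smaller); Hg^2+ < Au^+ (both 78 e⁻, Z=80>79).
Ordering all of them (including Hg^2+) by radius gives Ge^4+ < Pb^4+ < Tl^3+ < Hg^2+ < Au^+. So 3 are smaller.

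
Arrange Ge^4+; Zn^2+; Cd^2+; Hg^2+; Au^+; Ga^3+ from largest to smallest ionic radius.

Au^+ > Hg^2+ > Cd^2+ > Zn^2+ > Ga^3+ > Ge^4+

Ge^4+ has 28 e⁻ (Z=32), Ga^3+ has 28 e⁻ (Z=31), Zn^2+ has 28 e⁻ (Z=30), Cd^2+ has 46 e⁻ (Z=48), Hg^2+ has 78 e⁻ (Z=80), Au^+ has 78 e⁻ (Z=79). Ge^4+ < Ga^3+ (both 28 e⁻, Z=32>31); Ga^3+ < Zn^2+ (both 28 e⁻, Z=31>30); Zn^2+ < Cd^2+ (same group, period 4 vs 5); Cd^2+ < Hg^2+ (same group, 1 shell fewer); Hg^2+ < Au^+ (both 78 e⁻, Z=80>79).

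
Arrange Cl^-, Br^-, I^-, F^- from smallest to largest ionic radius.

F^- < Cl^- < Br^- < I^-

Same group, same charge. Going down the group adds an extra shell of electrons, so the ion gets larger: F^- is highest in the group and smallest.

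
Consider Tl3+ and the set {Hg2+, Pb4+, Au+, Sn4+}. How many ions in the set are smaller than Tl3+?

2

Tabulating Z and e⁻: Sn4+ has 46 e⁻ (Z=50), Pb4+ has 78 e⁻ (Z=82), Tl3+ has 78 e⁻ (Z=81), Hg2+ has 78 e⁻ (Z=80), Au+ has 78 e⁻ (Z=79). Sn4+ < Pb4+ (same group, period 5 vs 6); Pb4+ < Tl3+ (both 78 e⁻, Z=82>81); Tl3+ < Hg2+ (both 78 e⁻, Z=81>80); Hg2+ < Au+ (isoelectronic, higher Z=80 is smaller).
Placing each against Tl3+: smaller — Sn4+, Pb4+; larger — Hg2+, Au+. So 2 are smaller.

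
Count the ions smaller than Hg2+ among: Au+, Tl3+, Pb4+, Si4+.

Si4+ has 10 e⁻ (Z=14), Pb4+ has 78 e⁻ (Z=82), Tl3+ has 78 e⁻ (Z=81), Hg2+ has 78 e⁻ (Z=80), Au+ has 78 e⁻ (Z=79). Si4+ < Pb4+ (same group, 3 shells fewer); Pb4+ < Tl3+ (both 78 e⁻, Z=82>81); Tl3+ < Hg2+ (isoelectronic, higher Z=81 is smaller); Hg2+ < Au+ (both 78 e⁻, Z=80>79).
Ordering all of them (including Hg2+) by radius gives Si4+ < Pb4+ < Tl3+ < Hg2+ < Au+. That's 3.

3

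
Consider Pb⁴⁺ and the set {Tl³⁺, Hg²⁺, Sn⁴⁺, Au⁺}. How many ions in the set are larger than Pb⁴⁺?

Work out protons and electrons: Sn⁴⁺ (Z=50, 46 e⁻), Pb⁴⁺ (Z=82, 78 e⁻), Tl³⁺ (Z=81, 78 e⁻), Hg²⁺ (Z=80, 78 e⁻), Au⁺ (Z=79, 78 e⁻). Sn⁴⁺ < Pb⁴⁺ (same group, period 5 vs 6); Pb⁴⁺ < Tl³⁺ (both 78 e⁻, Z=82>81); Tl³⁺ < Hg²⁺ (both 78 e⁻, Z=81>80); Hg²⁺ < Au⁺ (both 78 e⁻, Z=80>79).
Placing each against Pb⁴⁺: smaller — Sn⁴⁺; larger — Tl³⁺, Hg²⁺, Au⁺. So 3 are larger.

3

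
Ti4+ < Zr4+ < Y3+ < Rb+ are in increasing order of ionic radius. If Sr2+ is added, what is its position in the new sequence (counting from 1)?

First list Z and electron count for each: Ti4+ has 18 e⁻ (Z=22), Zr4+ has 36 e⁻ (Z=40), Y3+ has 36 e⁻ (Z=39), Sr2+ has 36 e⁻ (Z=38), Rb+ has 36 e⁻ (Z=37). Ti4+ < Zr4+ (same group, period 4 vs 5); Zr4+ < Y3+ (both 36 e⁻, Z=40>39); Y3+ < Sr2+ (isoelectronic, higher Z=39 is smaller); Sr2+ < Rb+ (both 36 e⁻, Z=38>37).
Merged order: Ti4+ < Zr4+ < Y3+ < Sr2+ < Rb+ — Sr2+ is number 4.

4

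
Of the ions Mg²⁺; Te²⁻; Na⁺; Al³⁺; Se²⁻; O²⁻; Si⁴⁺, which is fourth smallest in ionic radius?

Work out protons and electrons: Si⁴⁺ (Z=14, 10 e⁻), Al³⁺ (Z=13, 10 e⁻), Mg²⁺ (Z=12, 10 e⁻), Na⁺ (Z=11, 10 e⁻), O²⁻ (Z=8, 10 e⁻), Se²⁻ (Z=34, 36 e⁻), Te²⁻ (Z=52, 54 e⁻). Si⁴⁺ < Al³⁺ (both 10 e⁻, Z=14>13); Al³⁺ < Mg²⁺ (isoelectronic, higher Z=13 is smaller); Mg²⁺ < Na⁺ (both 10 e⁻, Z=12>11); Na⁺ < O²⁻ (both 10 e⁻, Z=11>8); O²⁻ < Se²⁻ (same group, period 2 vs 4); Se²⁻ < Te²⁻ (same group, period 4 vs 5).
That gives Si⁴⁺ < Al³⁺ < Mg²⁺ < Na⁺ < O²⁻ < Se²⁻ < Te²⁻. From the smallest end, number 4 is Na⁺.

Na⁺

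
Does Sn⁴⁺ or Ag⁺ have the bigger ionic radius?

Ag⁺

All of these have 46 electrons (isoelectronic). With the same electron cloud, the ion with the most protons pulls it in tightest. Nuclear charges: Sn⁴⁺ (Z=50), Ag⁺ (Z=47). Highest Z is smallest.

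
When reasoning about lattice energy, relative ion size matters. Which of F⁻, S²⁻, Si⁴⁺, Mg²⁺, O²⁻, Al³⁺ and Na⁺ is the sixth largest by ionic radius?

Al³⁺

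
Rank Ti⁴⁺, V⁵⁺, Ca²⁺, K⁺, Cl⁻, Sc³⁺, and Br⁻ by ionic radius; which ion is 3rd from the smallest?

First list Z and electron count for each: V⁵⁺: 18 e⁻, Z=23, Ti⁴⁺: 18 e⁻, Z=22, Sc³⁺: 18 e⁻, Z=21, Ca²⁺: 18 e⁻, Z=20, K⁺: 18 e⁻, Z=19, Cl⁻: 18 e⁻, Z=17, Br⁻: 36 e⁻, Z=35. V⁵⁺ < Ti⁴⁺ (isoelectronic, higher Z=23 is smaller); Ti⁴⁺ < Sc³⁺ (isoelectronic, higher Z=22 is smaller); Sc³⁺ < Ca²⁺ (isoelectronic, higher Z=21 is smaller); Ca²⁺ < K⁺ (both 18 e⁻, Z=20>19); K⁺ < Cl⁻ (isoelectronic, higher Z=19 is smaller); Cl⁻ < Br⁻ (same group, period 3 vs 4).
Ordering: V⁵⁺ < Ti⁴⁺ < Sc³⁺ < Ca²⁺ < K⁺ < Cl⁻ < Br⁻. The 3rd smallest is Sc³⁺.

Sc³⁺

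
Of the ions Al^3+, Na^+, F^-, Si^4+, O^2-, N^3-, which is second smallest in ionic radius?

Al^3+

Isoelectronic series (10 e⁻ each). Size is set by nuclear charge: more protons means a smaller ion. Si^4+ (Z=14), Al^3+ (Z=13), Na^+ (Z=11), F^- (Z=9), O^2- (Z=8), N^3- (Z=7).
Full ascending order: Si^4+ < Al^3+ < Na^+ < F^- < O^2- < N^3-. Counting from the smallest, position 2 is Al^3+.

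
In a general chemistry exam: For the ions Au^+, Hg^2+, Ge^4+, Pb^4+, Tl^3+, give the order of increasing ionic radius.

Tabulating Z and e⁻: Ge^4+ has 28 e⁻ (Z=32), Pb^4+ has 78 e⁻ (Z=82), Tl^3+ has 78 e⁻ (Z=81), Hg^2+ has 78 e⁻ (Z=80), Au^+ has 78 e⁻ (Z=79). Ge^4+ < Pb^4+ (same group, 2 shells fewer); Pb^4+ < Tl^3+ (isoelectronic, higher Z=82 is smaller); Tl^3+ < Hg^2+ (isoelectronic, higher Z=81 is smaller); Hg^2+ < Au^+ (isoelectronic, higher Z=80 is smaller).

Ge^4+ < Pb^4+ < Tl^3+ < Hg^2+ < Au^+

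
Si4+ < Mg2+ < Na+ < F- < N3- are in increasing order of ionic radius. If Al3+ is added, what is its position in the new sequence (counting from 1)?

2

Isoelectronic series (10 e⁻ each). Size is set by nuclear charge: more protons means a smaller ion. Si4+ (Z=14), Al3+ (Z=13), Mg2+ (Z=12), Na+ (Z=11), F- (Z=9), N3- (Z=7).
Merged order: Si4+ < Al3+ < Mg2+ < Na+ < F- < N3- — Al3+ is number 2.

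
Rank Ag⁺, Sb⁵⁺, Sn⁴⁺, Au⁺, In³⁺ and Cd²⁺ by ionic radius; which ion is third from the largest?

Cd²⁺

Electron counts and nuclear charges: Sb⁵⁺ has 46 e⁻ (Z=51), Sn⁴⁺ has 46 e⁻ (Z=50), In³⁺ has 46 e⁻ (Z=49), Cd²⁺ has 46 e⁻ (Z=48), Ag⁺ has 46 e⁻ (Z=47), Au⁺ has 78 e⁻ (Z=79). Sb⁵⁺ < Sn⁴⁺ (both 46 e⁻, Z=51>50); Sn⁴⁺ < In³⁺ (isoelectronic, higher Z=50 is smaller); In³⁺ < Cd²⁺ (both 46 e⁻, Z=49>48); Cd²⁺ < Ag⁺ (isoelectronic, higher Z=48 is smaller); Ag⁺ < Au⁺ (same group, 1 shell fewer).
Ordering: Sb⁵⁺ < Sn⁴⁺ < In³⁺ < Cd²⁺ < Ag⁺ < Au⁺. The third largest is Cd²⁺.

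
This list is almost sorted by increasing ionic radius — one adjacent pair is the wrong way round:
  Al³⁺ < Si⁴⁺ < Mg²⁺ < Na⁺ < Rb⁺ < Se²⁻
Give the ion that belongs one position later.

Compare adjacent ions: Si⁴⁺ and Al³⁺ share 10 electrons; the higher nuclear charge on Si (Z=14) contracts it more, so Si⁴⁺ < Al³⁺ — yet in this increasing list Al³⁺ sits before Si⁴⁺. Nothing else is reversed, so Al³⁺ should move one place to the right.

Al³⁺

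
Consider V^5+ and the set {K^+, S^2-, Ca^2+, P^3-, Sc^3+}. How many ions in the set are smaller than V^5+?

All of these have 18 electrons (isoelectronic). With the same electron cloud, the ion with the most protons pulls it in tightest. Nuclear charges: V^5+ (Z=23), Sc^3+ (Z=21), Ca^2+ (Z=20), K^+ (Z=19), S^2- (Z=16), P^3- (Z=15). Highest Z is smallest.
Ordering all of them (including V^5+) by radius gives V^5+ < Sc^3+ < Ca^2+ < K^+ < S^2- < P^3-. Count: 0.

0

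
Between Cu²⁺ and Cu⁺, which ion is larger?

For a single element, ionic radius drops as positive charge rises — Cu²⁺ < Cu⁺.

Cu⁺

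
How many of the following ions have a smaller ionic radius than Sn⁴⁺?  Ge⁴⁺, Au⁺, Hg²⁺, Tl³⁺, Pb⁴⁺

Ge⁴⁺: 28 e⁻, Z=32, Sn⁴⁺: 46 e⁻, Z=50, Pb⁴⁺: 78 e⁻, Z=82, Tl³⁺: 78 e⁻, Z=81, Hg²⁺: 78 e⁻, Z=80, Au⁺: 78 e⁻, Z=79. Ge⁴⁺ < Sn⁴⁺ (same group, period 4 vs 5); Sn⁴⁺ < Pb⁴⁺ (same group, period 5 vs 6); Pb⁴⁺ < Tl³⁺ (isoelectronic, higher Z=82 is smaller); Tl³⁺ < Hg²⁺ (both 78 e⁻, Z=81>80); Hg²⁺ < Au⁺ (both 78 e⁻, Z=80>79).
Ordering all of them (including Sn⁴⁺) by radius gives Ge⁴⁺ < Sn⁴⁺ < Pb⁴⁺ < Tl³⁺ < Hg²⁺ < Au⁺. That's 1.

1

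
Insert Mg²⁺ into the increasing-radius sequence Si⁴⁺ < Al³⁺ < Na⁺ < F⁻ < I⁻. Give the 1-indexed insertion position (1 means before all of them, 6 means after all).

Tabulating Z and e⁻: Si⁴⁺: 10 e⁻, Z=14, Al³⁺: 10 e⁻, Z=13, Mg²⁺: 10 e⁻, Z=12, Na⁺: 10 e⁻, Z=11, F⁻: 10 e⁻, Z=9, I⁻: 54 e⁻, Z=53. Si⁴⁺ < Al³⁺ (both 10 e⁻, Z=14>13); Al³⁺ < Mg²⁺ (both 10 e⁻, Z=13>12); Mg²⁺ < Na⁺ (isoelectronic, higher Z=12 is smaller); Na⁺ < F⁻ (both 10 e⁻, Z=11>9); F⁻ < I⁻ (same group, 3 shells fewer).
Putting Mg²⁺ in gives Si⁴⁺ < Al³⁺ < Mg²⁺ < Na⁺ < F⁻ < I⁻; it lands at slot 3.

3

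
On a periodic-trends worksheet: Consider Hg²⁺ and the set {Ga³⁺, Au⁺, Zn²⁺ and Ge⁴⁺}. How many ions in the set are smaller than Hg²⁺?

Electron counts and nuclear charges: Ge⁴⁺: 28 e⁻, Z=32, Ga³⁺: 28 e⁻, Z=31, Zn²⁺: 28 e⁻, Z=30, Hg²⁺: 78 e⁻, Z=80, Au⁺: 78 e⁻, Z=79. Ge⁴⁺ < Ga³⁺ (both 28 e⁻, Z=32>31); Ga³⁺ < Zn²⁺ (isoelectronic, higher Z=31 is smaller); Zn²⁺ < Hg²⁺ (same group, period 4 vs 6); Hg²⁺ < Au⁺ (both 78 e⁻, Z=80>79).
Overall: Ge⁴⁺ < Ga³⁺ < Zn²⁺ < Hg²⁺ < Au⁺. Hg²⁺ has 3 below it and 1 above. So 3 are smaller.

3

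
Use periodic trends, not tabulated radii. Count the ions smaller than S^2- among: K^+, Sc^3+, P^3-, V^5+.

3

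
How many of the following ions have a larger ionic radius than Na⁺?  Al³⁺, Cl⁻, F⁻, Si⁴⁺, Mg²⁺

2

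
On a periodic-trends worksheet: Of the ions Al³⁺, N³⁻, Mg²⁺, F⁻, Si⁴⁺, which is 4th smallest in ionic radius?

F⁻

All of these have 10 electrons (isoelectronic). With the same electron cloud, the ion with the most protons pulls it in tightest. Nuclear charges: Si⁴⁺ (Z=14), Al³⁺ (Z=13), Mg²⁺ (Z=12), F⁻ (Z=9), N³⁻ (Z=7). Highest Z is smallest.
Ordering: Si⁴⁺ < Al³⁺ < Mg²⁺ < F⁻ < N³⁻. The 4th smallest is F⁻.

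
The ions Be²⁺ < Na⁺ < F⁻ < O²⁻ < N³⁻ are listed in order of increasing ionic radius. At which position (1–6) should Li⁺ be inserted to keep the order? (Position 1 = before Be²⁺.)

First list Z and electron count for each: Be²⁺ (Z=4, 2 e⁻), Li⁺ (Z=3, 2 e⁻), Na⁺ (Z=11, 10 e⁻), F⁻ (Z=9, 10 e⁻), O²⁻ (Z=8, 10 e⁻), N³⁻ (Z=7, 10 e⁻). Be²⁺ < Li⁺ (both 2 e⁻, Z=4>3); Li⁺ < Na⁺ (same group, period 2 vs 3); Na⁺ < F⁻ (both 10 e⁻, Z=11>9); F⁻ < O²⁻ (isoelectronic, higher Z=9 is smaller); O²⁻ < N³⁻ (both 10 e⁻, Z=8>7).
Merged order: Be²⁺ < Li⁺ < Na⁺ < F⁻ < O²⁻ < N³⁻ — Li⁺ is number 2.

2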